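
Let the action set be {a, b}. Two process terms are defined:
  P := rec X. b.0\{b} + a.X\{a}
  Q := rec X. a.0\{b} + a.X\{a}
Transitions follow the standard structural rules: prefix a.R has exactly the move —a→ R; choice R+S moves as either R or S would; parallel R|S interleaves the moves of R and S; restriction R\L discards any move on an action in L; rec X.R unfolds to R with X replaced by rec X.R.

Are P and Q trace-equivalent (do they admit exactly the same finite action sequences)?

traces(P) ≠ traces(Q) — witness ⟨b⟩

LTS(P): 4 reachable states
  m0 = rec X. b.0\{b} + a.X\{a} :: -a-> m1, -b-> m2
  m1 = (rec X. b.0\{b} + a.X\{a})\{a} :: -b-> m3
  m2 = 0\{b} :: stopped
  m3 = 0\{b}\{a} :: stopped
LTS(Q): 3 reachable states
  n0 = rec X. a.0\{b} + a.X\{a} :: -a-> n1, -a-> n2
  n1 = (rec X. a.0\{b} + a.X\{a})\{a} :: stopped
  n2 = 0\{b} :: stopped
Executing b from P (initial set {m0}):
  step 1 (b): {m2}
  — P admits the full trace.
Executing b from Q (initial set {n0}):
  step 1 (b): ∅  — Q cannot continue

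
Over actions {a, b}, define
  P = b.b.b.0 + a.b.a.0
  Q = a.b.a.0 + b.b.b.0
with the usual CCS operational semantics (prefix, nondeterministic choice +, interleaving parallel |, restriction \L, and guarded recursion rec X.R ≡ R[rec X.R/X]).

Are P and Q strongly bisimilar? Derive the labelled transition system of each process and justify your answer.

Reachable graph of P (6 states):
  m0 = b.b.b.0 + a.b.a.0 ⊢ ··a··> m1, ··b··> m2
  m1 = b.a.0 ⊢ ··b··> m3
  m2 = b.b.0 ⊢ ··b··> m4
  m3 = a.0 ⊢ ··a··> m5
  m4 = b.0 ⊢ ··b··> m5
  m5 = 0 ⊢ ∅
Reachable graph of Q (6 states):
  n0 = a.b.a.0 + b.b.b.0 ⊢ ··a··> n1, ··b··> n2
  n1 = b.a.0 ⊢ ··b··> n3
  n2 = b.b.0 ⊢ ··b··> n4
  n3 = a.0 ⊢ ··a··> n5
  n4 = b.0 ⊢ ··b··> n5
  n5 = 0 ⊢ ∅
Bisimilarity quotient blocks:
  B0 = {m0, n0}
  B1 = {m2, n2}
  B2 = {m4, n4}
  B3 = {m5, n5}
  B4 = {m1, n1}
  B5 = {m3, n3}
m0 ∈ B0, n0 ∈ B0 → same block

bisimilar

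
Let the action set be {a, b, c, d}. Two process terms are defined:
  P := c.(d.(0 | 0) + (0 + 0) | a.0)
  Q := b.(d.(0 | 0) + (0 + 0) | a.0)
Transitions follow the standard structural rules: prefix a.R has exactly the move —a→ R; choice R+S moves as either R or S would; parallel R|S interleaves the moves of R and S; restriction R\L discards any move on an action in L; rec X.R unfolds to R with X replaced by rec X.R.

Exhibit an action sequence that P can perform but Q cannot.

c

Reachable graph of P (4 states):
  m0 = c.(d.(0 | 0) + (0 + 0) | a.0) | --c--▸ m1
  m1 = d.(0 | 0) + (0 + 0) | a.0 | --a--▸ m2, --d--▸ m3
  m2 = (0 + 0) | 0 | ∅
  m3 = 0 | 0 | ∅
Reachable graph of Q (4 states):
  n0 = b.(d.(0 | 0) + (0 + 0) | a.0) | --b--▸ n1
  n1 = d.(0 | 0) + (0 + 0) | a.0 | --a--▸ n2, --d--▸ n3
  n2 = (0 + 0) | 0 | ∅
  n3 = 0 | 0 | ∅
Run σ = ⟨c⟩ on P: start {m0}
  step 1 (c): {m1}
  P completes σ.
Run σ = ⟨c⟩ on Q: start {n0}
  step 1 (c): no successor for Q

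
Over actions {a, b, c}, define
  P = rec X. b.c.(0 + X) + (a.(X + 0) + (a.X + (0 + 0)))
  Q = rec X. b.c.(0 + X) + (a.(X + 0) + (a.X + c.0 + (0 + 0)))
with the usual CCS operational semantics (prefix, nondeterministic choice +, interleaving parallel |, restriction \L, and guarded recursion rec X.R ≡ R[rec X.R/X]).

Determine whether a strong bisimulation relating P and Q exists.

Reachable graph of P (4 states):
  p0 = rec X. b.c.(0 + X) + (a.(X + 0) + (a.X + (0 + 0))) ⊢ --a--▸ p0, --a--▸ p1, --b--▸ p2
  p1 = (rec X. b.c.(0 + X) + (a.(X + 0) + (a.X + (0 + 0)))) + 0 ⊢ --a--▸ p0, --a--▸ p1, --b--▸ p2
  p2 = c.(0 + (rec X. b.c.(0 + X) + (a.(X + 0) + (a.X + (0 + 0))))) ⊢ --c--▸ p3
  p3 = 0 + (rec X. b.c.(0 + X) + (a.(X + 0) + (a.X + (0 + 0)))) ⊢ --a--▸ p0, --a--▸ p1, --b--▸ p2
Reachable graph of Q (5 states):
  q0 = rec X. b.c.(0 + X) + (a.(X + 0) + (a.X + c.0 + (0 + 0))) ⊢ --a--▸ q0, --a--▸ q1, --b--▸ q2, --c--▸ q3
  q1 = (rec X. b.c.(0 + X) + (a.(X + 0) + (a.X + c.0 + (0 + 0)))) + 0 ⊢ --a--▸ q0, --a--▸ q1, --b--▸ q2, --c--▸ q3
  q2 = c.(0 + (rec X. b.c.(0 + X) + (a.(X + 0) + (a.X + c.0 + (0 + 0))))) ⊢ --c--▸ q4
  q3 = 0 ⊢ stopped
  q4 = 0 + (rec X. b.c.(0 + X) + (a.(X + 0) + (a.X + c.0 + (0 + 0)))) ⊢ --a--▸ q0, --a--▸ q1, --b--▸ q2, --c--▸ q3
Coarsest stable partition (strong bisimilarity classes):
  B0 = {p0, p1, p3}
  B1 = {p2}
  B2 = {q0, q1, q4}
  B3 = {q2}
  B4 = {q3}
p0 ∈ B0, q0 ∈ B2 → different blocks

not bisimilar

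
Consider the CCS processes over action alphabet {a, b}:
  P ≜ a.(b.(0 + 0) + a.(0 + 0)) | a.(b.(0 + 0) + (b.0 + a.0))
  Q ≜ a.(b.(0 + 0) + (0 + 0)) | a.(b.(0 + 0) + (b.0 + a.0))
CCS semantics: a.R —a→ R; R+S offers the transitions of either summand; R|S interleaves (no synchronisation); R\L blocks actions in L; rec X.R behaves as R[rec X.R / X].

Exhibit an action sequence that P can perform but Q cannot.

P's transition system — 12 states:
  p0 = a.(b.(0 + 0) + a.(0 + 0)) | a.(b.(0 + 0) + (b.0 + a.0)) :: ··a··> p1, ··a··> p2
  p1 = (b.(0 + 0) + a.(0 + 0)) | a.(b.(0 + 0) + (b.0 + a.0)) :: ··a··> p3, ··a··> p4, ··b··> p3
  p2 = a.(b.(0 + 0) + a.(0 + 0)) | (b.(0 + 0) + (b.0 + a.0)) :: ··a··> p4, ··a··> p5, ··b··> p5, ··b··> p6
  p3 = (0 + 0) | a.(b.(0 + 0) + (b.0 + a.0)) :: ··a··> p7
  p4 = (b.(0 + 0) + a.(0 + 0)) | (b.(0 + 0) + (b.0 + a.0)) :: ··a··> p7, ··a··> p8, ··b··> p7, ··b··> p8, ··b··> p9
  p5 = a.(b.(0 + 0) + a.(0 + 0)) | 0 :: ··a··> p8
  p6 = a.(b.(0 + 0) + a.(0 + 0)) | (0 + 0) :: ··a··> p9
  p7 = (0 + 0) | (b.(0 + 0) + (b.0 + a.0)) :: ··a··> p10, ··b··> p10, ··b··> p11
  p8 = (b.(0 + 0) + a.(0 + 0)) | 0 :: ··a··> p10, ··b··> p10
  p9 = (b.(0 + 0) + a.(0 + 0)) | (0 + 0) :: ··a··> p11, ··b··> p11
  p10 = (0 + 0) | 0 :: ·
  p11 = (0 + 0) | (0 + 0) :: ·
Q's transition system — 12 states:
  q0 = a.(b.(0 + 0) + (0 + 0)) | a.(b.(0 + 0) + (b.0 + a.0)) :: ··a··> q1, ··a··> q2
  q1 = (b.(0 + 0) + (0 + 0)) | a.(b.(0 + 0) + (b.0 + a.0)) :: ··a··> q3, ··b··> q4
  q2 = a.(b.(0 + 0) + (0 + 0)) | (b.(0 + 0) + (b.0 + a.0)) :: ··a··> q3, ··a··> q5, ··b··> q5, ··b··> q6
  q3 = (b.(0 + 0) + (0 + 0)) | (b.(0 + 0) + (b.0 + a.0)) :: ··a··> q7, ··b··> q7, ··b··> q8, ··b··> q9
  q4 = (0 + 0) | a.(b.(0 + 0) + (b.0 + a.0)) :: ··a··> q8
  q5 = a.(b.(0 + 0) + (0 + 0)) | 0 :: ··a··> q7
  q6 = a.(b.(0 + 0) + (0 + 0)) | (0 + 0) :: ··a··> q9
  q7 = (b.(0 + 0) + (0 + 0)) | 0 :: ··b··> q10
  q8 = (0 + 0) | (b.(0 + 0) + (b.0 + a.0)) :: ··a··> q10, ··b··> q10, ··b··> q11
  q9 = (b.(0 + 0) + (0 + 0)) | (0 + 0) :: ··b··> q11
  q10 = (0 + 0) | 0 :: ·
  q11 = (0 + 0) | (0 + 0) :: ·
Executing aaaa from P (initial set {p0}):
  [1] a ⇒ {p1, p2}
  [2] a ⇒ {p3, p4, p5}
  [3] a ⇒ {p7, p8}
  [4] a ⇒ {p10}
  P completes σ.
Executing aaaa from Q (initial set {q0}):
  [1] a ⇒ {q1, q2}
  [2] a ⇒ {q3, q5}
  [3] a ⇒ {q7}
  [4] a ⇒ ∅ (Q stuck)

aaaa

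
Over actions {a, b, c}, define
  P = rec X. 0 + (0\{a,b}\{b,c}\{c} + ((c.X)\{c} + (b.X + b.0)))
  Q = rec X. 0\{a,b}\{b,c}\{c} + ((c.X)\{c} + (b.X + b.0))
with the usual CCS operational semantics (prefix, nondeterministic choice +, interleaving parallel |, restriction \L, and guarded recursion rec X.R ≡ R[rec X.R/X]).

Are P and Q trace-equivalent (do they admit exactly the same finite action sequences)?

P's transition system — 2 states:
  s0 = rec X. 0 + (0\{a,b}\{b,c}\{c} + ((c.X)\{c} + (b.X + b.0))) | =b=> s0, =b=> s1
  s1 = 0 | ·
Q's transition system — 2 states:
  t0 = rec X. 0\{a,b}\{b,c}\{c} + ((c.X)\{c} + (b.X + b.0)) | =b=> t0, =b=> t1
  t1 = 0 | ·
Coarsest stable partition (strong bisimilarity classes):
  B0 = {s0, t0}
  B1 = {s1, t1}
s0 ∈ B0, t0 ∈ B0 → same block
Bisimilar ⇒ trace-equivalent.

trace-equivalent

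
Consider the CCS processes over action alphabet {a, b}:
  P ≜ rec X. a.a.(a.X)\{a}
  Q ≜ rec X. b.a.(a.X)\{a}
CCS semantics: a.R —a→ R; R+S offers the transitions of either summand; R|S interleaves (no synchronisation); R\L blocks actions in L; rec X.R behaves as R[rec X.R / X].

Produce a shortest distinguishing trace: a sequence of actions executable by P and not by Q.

a

P's transition system — 3 states:
  u0 = rec X. a.a.(a.X)\{a} → —a→ u1
  u1 = a.(a.(rec X. a.a.(a.X)\{a}))\{a} → —a→ u2
  u2 = (a.(rec X. a.a.(a.X)\{a}))\{a} → deadlocked
Q's transition system — 3 states:
  v0 = rec X. b.a.(a.X)\{a} → —b→ v1
  v1 = a.(a.(rec X. b.a.(a.X)\{a}))\{a} → —a→ v2
  v2 = (a.(rec X. b.a.(a.X)\{a}))\{a} → deadlocked
Trace ⟨a⟩ through P, begin at {u0}:
  step 1 (a): {u1}
  — P admits the full trace.
Trace ⟨a⟩ through Q, begin at {v0}:
  step 1 (a): ∅  — Q cannot continue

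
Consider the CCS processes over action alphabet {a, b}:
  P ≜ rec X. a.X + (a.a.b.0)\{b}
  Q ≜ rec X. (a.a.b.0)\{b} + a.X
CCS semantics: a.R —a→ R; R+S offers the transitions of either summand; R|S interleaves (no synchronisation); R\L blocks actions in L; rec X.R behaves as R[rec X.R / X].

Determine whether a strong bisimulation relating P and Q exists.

P ~ Q

P's transition system — 3 states:
  m0 = rec X. a.X + (a.a.b.0)\{b} has moves -a-> m0, -a-> m1
  m1 = (a.b.0)\{b} has moves -a-> m2
  m2 = (b.0)\{b} has moves stopped
Q's transition system — 3 states:
  n0 = rec X. (a.a.b.0)\{b} + a.X has moves -a-> n0, -a-> n1
  n1 = (a.b.0)\{b} has moves -a-> n2
  n2 = (b.0)\{b} has moves stopped
Bisimilarity quotient blocks:
  B0 = {m0, n0}
  B1 = {m1, n1}
  B2 = {m2, n2}
m0 ∈ B0, n0 ∈ B0 → same block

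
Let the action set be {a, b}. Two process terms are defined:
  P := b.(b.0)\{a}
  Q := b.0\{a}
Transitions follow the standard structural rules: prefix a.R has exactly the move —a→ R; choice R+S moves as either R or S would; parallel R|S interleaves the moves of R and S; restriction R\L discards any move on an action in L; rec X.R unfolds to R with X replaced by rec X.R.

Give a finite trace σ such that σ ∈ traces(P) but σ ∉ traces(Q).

P's transition system — 3 states:
  u0 = b.(b.0)\{a} ⊢ --b--▸ u1
  u1 = (b.0)\{a} ⊢ --b--▸ u2
  u2 = 0\{a} ⊢ (no moves)
Q's transition system — 2 states:
  v0 = b.0\{a} ⊢ --b--▸ v1
  v1 = 0\{a} ⊢ (no moves)
Executing bb from P (initial set {u0}):
  [1] b ⇒ {u1}
  [2] b ⇒ {u2}
  ✓ P
Executing bb from Q (initial set {v0}):
  [1] b ⇒ {v1}
  [2] b ⇒ ∅ (Q stuck)

bb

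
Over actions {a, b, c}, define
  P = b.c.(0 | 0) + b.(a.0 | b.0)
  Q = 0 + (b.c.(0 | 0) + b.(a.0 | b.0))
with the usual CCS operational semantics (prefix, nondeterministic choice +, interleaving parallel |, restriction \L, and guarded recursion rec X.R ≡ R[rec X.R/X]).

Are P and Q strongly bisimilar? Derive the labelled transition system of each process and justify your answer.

LTS(P): 6 reachable states
  m0 = b.c.(0 | 0) + b.(a.0 | b.0) → —b→ m1, —b→ m2
  m1 = a.0 | b.0 → —a→ m3, —b→ m4
  m2 = c.(0 | 0) → —c→ m5
  m3 = 0 | b.0 → —b→ m5
  m4 = a.0 | 0 → —a→ m5
  m5 = 0 | 0 → ·
LTS(Q): 6 reachable states
  n0 = 0 + (b.c.(0 | 0) + b.(a.0 | b.0)) → —b→ n1, —b→ n2
  n1 = a.0 | b.0 → —a→ n3, —b→ n4
  n2 = c.(0 | 0) → —c→ n5
  n3 = 0 | b.0 → —b→ n5
  n4 = a.0 | 0 → —a→ n5
  n5 = 0 | 0 → ·
Partition-refinement fixed point:
  B0 = {m0, n0}
  B1 = {m2, n2}
  B2 = {m5, n5}
  B3 = {m1, n1}
  B4 = {m3, n3}
  B5 = {m4, n4}
m0 ∈ B0, n0 ∈ B0 → same block

bisimilar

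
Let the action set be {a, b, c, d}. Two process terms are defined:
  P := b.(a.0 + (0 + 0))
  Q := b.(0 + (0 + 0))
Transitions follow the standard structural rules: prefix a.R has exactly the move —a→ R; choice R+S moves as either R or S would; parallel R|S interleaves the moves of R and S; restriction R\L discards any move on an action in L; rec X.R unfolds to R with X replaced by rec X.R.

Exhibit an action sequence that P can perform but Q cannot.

ba

P's transition system — 3 states:
  p0 = b.(a.0 + (0 + 0)) ⊢ ··b··> p1
  p1 = a.0 + (0 + 0) ⊢ ··a··> p2
  p2 = 0 ⊢ (no moves)
Q's transition system — 2 states:
  q0 = b.(0 + (0 + 0)) ⊢ ··b··> q1
  q1 = 0 + (0 + 0) ⊢ (no moves)
Trace ⟨ba⟩ through P, begin at {p0}:
  step 1 (b): {p1}
  step 2 (a): {p2}
  P completes σ.
Trace ⟨ba⟩ through Q, begin at {q0}:
  step 1 (b): {q1}
  step 2 (a): no successor for Q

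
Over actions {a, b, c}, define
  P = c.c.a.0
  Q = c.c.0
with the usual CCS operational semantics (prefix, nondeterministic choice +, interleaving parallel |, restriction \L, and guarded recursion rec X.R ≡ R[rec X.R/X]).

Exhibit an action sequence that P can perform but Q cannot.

Reachable graph of P (4 states):
  u0 = c.c.a.0 ⊢ --c--▸ u1
  u1 = c.a.0 ⊢ --c--▸ u2
  u2 = a.0 ⊢ --a--▸ u3
  u3 = 0 ⊢ ∅
Reachable graph of Q (3 states):
  v0 = c.c.0 ⊢ --c--▸ v1
  v1 = c.0 ⊢ --c--▸ v2
  v2 = 0 ⊢ ∅
Trace ⟨cca⟩ through P, begin at {u0}:
  [1] c ⇒ {u1}
  [2] c ⇒ {u2}
  [3] a ⇒ {u3}
  ✓ P
Trace ⟨cca⟩ through Q, begin at {v0}:
  [1] c ⇒ {v1}
  [2] c ⇒ {v2}
  [3] a ⇒ ∅ (Q stuck)

cca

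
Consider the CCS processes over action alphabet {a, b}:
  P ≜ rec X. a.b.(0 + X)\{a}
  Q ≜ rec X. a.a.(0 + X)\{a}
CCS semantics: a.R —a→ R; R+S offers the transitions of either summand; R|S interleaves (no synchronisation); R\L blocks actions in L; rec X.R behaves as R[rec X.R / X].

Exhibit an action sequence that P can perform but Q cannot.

ab

P's transition system — 3 states:
  p0 = rec X. a.b.(0 + X)\{a} ⊢ --a--▸ p1
  p1 = b.(0 + (rec X. a.b.(0 + X)\{a}))\{a} ⊢ --b--▸ p2
  p2 = (0 + (rec X. a.b.(0 + X)\{a}))\{a} ⊢ stopped
Q's transition system — 3 states:
  q0 = rec X. a.a.(0 + X)\{a} ⊢ --a--▸ q1
  q1 = a.(0 + (rec X. a.a.(0 + X)\{a}))\{a} ⊢ --a--▸ q2
  q2 = (0 + (rec X. a.a.(0 + X)\{a}))\{a} ⊢ stopped
Executing ab from P (initial set {p0}):
  step 1 (a): {p1}
  step 2 (b): {p2}
  ✓ P
Executing ab from Q (initial set {q0}):
  step 1 (a): {q1}
  step 2 (b): ∅  — Q cannot continue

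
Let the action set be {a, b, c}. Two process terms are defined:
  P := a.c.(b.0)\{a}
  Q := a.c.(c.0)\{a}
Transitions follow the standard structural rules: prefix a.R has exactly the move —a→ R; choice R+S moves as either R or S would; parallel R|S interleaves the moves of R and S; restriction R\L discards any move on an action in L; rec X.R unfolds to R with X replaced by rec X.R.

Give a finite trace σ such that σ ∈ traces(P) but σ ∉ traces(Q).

P's transition system — 4 states:
  p0 = a.c.(b.0)\{a} ⊢ ··a··> p1
  p1 = c.(b.0)\{a} ⊢ ··c··> p2
  p2 = (b.0)\{a} ⊢ ··b··> p3
  p3 = 0\{a} ⊢ stopped
Q's transition system — 4 states:
  q0 = a.c.(c.0)\{a} ⊢ ··a··> q1
  q1 = c.(c.0)\{a} ⊢ ··c··> q2
  q2 = (c.0)\{a} ⊢ ··c··> q3
  q3 = 0\{a} ⊢ stopped
Run σ = ⟨acb⟩ on P: start {p0}
  after a @ step 1: {p1}
  after c @ step 2: {p2}
  after b @ step 3: {p3}
  — P admits the full trace.
Run σ = ⟨acb⟩ on Q: start {q0}
  after a @ step 1: {q1}
  after c @ step 2: {q2}
  after b @ step 3: no successor for Q

acb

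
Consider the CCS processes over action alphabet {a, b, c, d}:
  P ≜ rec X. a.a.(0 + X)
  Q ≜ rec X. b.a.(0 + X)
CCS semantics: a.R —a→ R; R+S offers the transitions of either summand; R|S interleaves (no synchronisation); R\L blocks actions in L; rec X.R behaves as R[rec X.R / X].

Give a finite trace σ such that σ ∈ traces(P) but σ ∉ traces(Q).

P's transition system — 3 states:
  s0 = rec X. a.a.(0 + X) ⊢ =a=> s1
  s1 = a.(0 + (rec X. a.a.(0 + X))) ⊢ =a=> s2
  s2 = 0 + (rec X. a.a.(0 + X)) ⊢ =a=> s1
Q's transition system — 3 states:
  t0 = rec X. b.a.(0 + X) ⊢ =b=> t1
  t1 = a.(0 + (rec X. b.a.(0 + X))) ⊢ =a=> t2
  t2 = 0 + (rec X. b.a.(0 + X)) ⊢ =b=> t1
Executing a from P (initial set {s0}):
  after a @ step 1: {s1}
  — P admits the full trace.
Executing a from Q (initial set {t0}):
  after a @ step 1: no successor for Q

a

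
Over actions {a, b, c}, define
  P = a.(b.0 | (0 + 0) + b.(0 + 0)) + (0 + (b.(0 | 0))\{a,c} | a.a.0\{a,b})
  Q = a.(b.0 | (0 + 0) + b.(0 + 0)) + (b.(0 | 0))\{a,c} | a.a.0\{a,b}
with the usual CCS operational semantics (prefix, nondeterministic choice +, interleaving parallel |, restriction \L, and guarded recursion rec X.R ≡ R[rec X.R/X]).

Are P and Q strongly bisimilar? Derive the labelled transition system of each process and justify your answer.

Reachable graph of P (9 states):
  m0 = a.(b.0 | (0 + 0) + b.(0 + 0)) + (0 + (b.(0 | 0))\{a,c} | a.a.0\{a,b}) :: ··a··> m1, ··a··> m2, ··b··> m3
  m1 = (b.(0 | 0))\{a,c} | a.0\{a,b} :: ··a··> m4, ··b··> m5
  m2 = b.0 | (0 + 0) + b.(0 + 0) :: ··b··> m6, ··b··> m7
  m3 = (0 | 0)\{a,c} | a.a.0\{a,b} :: ··a··> m5
  m4 = (b.(0 | 0))\{a,c} | 0\{a,b} :: ··b··> m8
  m5 = (0 | 0)\{a,c} | a.0\{a,b} :: ··a··> m8
  m6 = 0 + 0 :: (no moves)
  m7 = 0 | (0 + 0) :: (no moves)
  m8 = (0 | 0)\{a,c} | 0\{a,b} :: (no moves)
Reachable graph of Q (9 states):
  n0 = a.(b.0 | (0 + 0) + b.(0 + 0)) + (b.(0 | 0))\{a,c} | a.a.0\{a,b} :: ··a··> n1, ··a··> n2, ··b··> n3
  n1 = (b.(0 | 0))\{a,c} | a.0\{a,b} :: ··a··> n4, ··b··> n5
  n2 = b.0 | (0 + 0) + b.(0 + 0) :: ··b··> n6, ··b··> n7
  n3 = (0 | 0)\{a,c} | a.a.0\{a,b} :: ··a··> n5
  n4 = (b.(0 | 0))\{a,c} | 0\{a,b} :: ··b··> n8
  n5 = (0 | 0)\{a,c} | a.0\{a,b} :: ··a··> n8
  n6 = 0 + 0 :: (no moves)
  n7 = 0 | (0 + 0) :: (no moves)
  n8 = (0 | 0)\{a,c} | 0\{a,b} :: (no moves)
Bisimilarity quotient blocks:
  B0 = {m0, n0}
  B1 = {m1, n1}
  B2 = {m5, n5}
  B3 = {m6, m7, m8, n6, n7, n8}
  B4 = {m2, m4, n2, n4}
  B5 = {m3, n3}
m0 ∈ B0, n0 ∈ B0 → same block

P ~ Q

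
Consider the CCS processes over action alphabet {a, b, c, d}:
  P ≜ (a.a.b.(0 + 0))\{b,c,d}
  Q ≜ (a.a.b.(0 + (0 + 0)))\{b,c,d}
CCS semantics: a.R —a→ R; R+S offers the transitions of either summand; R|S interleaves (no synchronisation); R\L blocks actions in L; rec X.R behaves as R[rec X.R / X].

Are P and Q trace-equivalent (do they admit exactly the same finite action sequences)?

traces(P) = traces(Q)

Reachable graph of P (3 states):
  p0 = (a.a.b.(0 + 0))\{b,c,d} | ··a··> p1
  p1 = (a.b.(0 + 0))\{b,c,d} | ··a··> p2
  p2 = (b.(0 + 0))\{b,c,d} | ·
Reachable graph of Q (3 states):
  q0 = (a.a.b.(0 + (0 + 0)))\{b,c,d} | ··a··> q1
  q1 = (a.b.(0 + (0 + 0)))\{b,c,d} | ··a··> q2
  q2 = (b.(0 + (0 + 0)))\{b,c,d} | ·
Coarsest stable partition (strong bisimilarity classes):
  B0 = {p0, q0}
  B1 = {p1, q1}
  B2 = {p2, q2}
p0 ∈ B0, q0 ∈ B0 → same block
Bisimilar ⇒ trace-equivalent.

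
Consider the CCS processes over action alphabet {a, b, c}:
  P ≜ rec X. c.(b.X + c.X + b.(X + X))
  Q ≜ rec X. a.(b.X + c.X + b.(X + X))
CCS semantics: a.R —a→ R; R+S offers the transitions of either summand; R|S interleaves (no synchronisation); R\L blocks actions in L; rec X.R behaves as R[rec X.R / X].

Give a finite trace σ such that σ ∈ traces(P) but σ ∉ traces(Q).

c

Reachable graph of P (3 states):
  s0 = rec X. c.(b.X + c.X + b.(X + X)) | --c--▸ s1
  s1 = b.(rec X. c.(b.X + c.X + b.(X + X))) + c.(rec X. c.(b.X + c.X + b.(X + X))) + b.((rec X. c.(b.X + c.X + b.(X + X))) + (rec X. c.(b.X + c.X + b.(X + X)))) | --b--▸ s0, --b--▸ s2, --c--▸ s0
  s2 = (rec X. c.(b.X + c.X + b.(X + X))) + (rec X. c.(b.X + c.X + b.(X + X))) | --c--▸ s1
Reachable graph of Q (3 states):
  t0 = rec X. a.(b.X + c.X + b.(X + X)) | --a--▸ t1
  t1 = b.(rec X. a.(b.X + c.X + b.(X + X))) + c.(rec X. a.(b.X + c.X + b.(X + X))) + b.((rec X. a.(b.X + c.X + b.(X + X))) + (rec X. a.(b.X + c.X + b.(X + X)))) | --b--▸ t0, --b--▸ t2, --c--▸ t0
  t2 = (rec X. a.(b.X + c.X + b.(X + X))) + (rec X. a.(b.X + c.X + b.(X + X))) | --a--▸ t1
Run σ = ⟨c⟩ on P: start {s0}
  [1] c ⇒ {s1}
  ✓ P
Run σ = ⟨c⟩ on Q: start {t0}
  [1] c ⇒ ∅  — Q cannot continue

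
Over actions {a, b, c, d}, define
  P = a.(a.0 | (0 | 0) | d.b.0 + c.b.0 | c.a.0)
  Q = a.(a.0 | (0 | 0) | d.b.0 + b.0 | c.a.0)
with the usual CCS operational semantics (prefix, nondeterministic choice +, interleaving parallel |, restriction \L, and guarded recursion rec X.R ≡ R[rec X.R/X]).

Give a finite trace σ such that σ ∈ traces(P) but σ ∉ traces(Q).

LTS(P): 15 reachable states
  p0 = a.(a.0 | (0 | 0) | d.b.0 + c.b.0 | c.a.0) ⊢ =a=> p1
  p1 = a.0 | (0 | 0) | d.b.0 + c.b.0 | c.a.0 ⊢ =a=> p2, =c=> p3, =c=> p4, =d=> p5
  p2 = 0 | (0 | 0) | d.b.0 ⊢ =d=> p6
  p3 = b.0 | c.a.0 ⊢ =b=> p7, =c=> p8
  p4 = c.b.0 | a.0 ⊢ =a=> p9, =c=> p8
  p5 = a.0 | (0 | 0) | b.0 ⊢ =a=> p6, =b=> p10
  p6 = 0 | (0 | 0) | b.0 ⊢ =b=> p11
  p7 = 0 | c.a.0 ⊢ =c=> p12
  p8 = b.0 | a.0 ⊢ =a=> p13, =b=> p12
  p9 = c.b.0 | 0 ⊢ =c=> p13
  p10 = a.0 | (0 | 0) | 0 ⊢ =a=> p11
  p11 = 0 | (0 | 0) | 0 ⊢ deadlocked
  p12 = 0 | a.0 ⊢ =a=> p14
  p13 = b.0 | 0 ⊢ =b=> p14
  p14 = 0 | 0 ⊢ deadlocked
LTS(Q): 12 reachable states
  q0 = a.(a.0 | (0 | 0) | d.b.0 + b.0 | c.a.0) ⊢ =a=> q1
  q1 = a.0 | (0 | 0) | d.b.0 + b.0 | c.a.0 ⊢ =a=> q2, =b=> q3, =c=> q4, =d=> q5
  q2 = 0 | (0 | 0) | d.b.0 ⊢ =d=> q6
  q3 = 0 | c.a.0 ⊢ =c=> q7
  q4 = b.0 | a.0 ⊢ =a=> q8, =b=> q7
  q5 = a.0 | (0 | 0) | b.0 ⊢ =a=> q6, =b=> q9
  q6 = 0 | (0 | 0) | b.0 ⊢ =b=> q10
  q7 = 0 | a.0 ⊢ =a=> q11
  q8 = b.0 | 0 ⊢ =b=> q11
  q9 = a.0 | (0 | 0) | 0 ⊢ =a=> q10
  q10 = 0 | (0 | 0) | 0 ⊢ deadlocked
  q11 = 0 | 0 ⊢ deadlocked
Trace ⟨acc⟩ through P, begin at {p0}:
  [1] a ⇒ {p1}
  [2] c ⇒ {p3, p4}
  [3] c ⇒ {p8}
  — P admits the full trace.
Trace ⟨acc⟩ through Q, begin at {q0}:
  [1] a ⇒ {q1}
  [2] c ⇒ {q4}
  [3] c ⇒ ∅  — Q cannot continue

acc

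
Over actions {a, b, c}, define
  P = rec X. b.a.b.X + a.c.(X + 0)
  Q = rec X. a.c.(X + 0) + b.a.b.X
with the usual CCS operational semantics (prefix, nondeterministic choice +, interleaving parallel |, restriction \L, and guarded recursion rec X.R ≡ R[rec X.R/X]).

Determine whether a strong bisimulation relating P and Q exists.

P ~ Q

P's transition system — 5 states:
  p0 = rec X. b.a.b.X + a.c.(X + 0) → —a→ p1, —b→ p2
  p1 = c.((rec X. b.a.b.X + a.c.(X + 0)) + 0) → —c→ p3
  p2 = a.b.(rec X. b.a.b.X + a.c.(X + 0)) → —a→ p4
  p3 = (rec X. b.a.b.X + a.c.(X + 0)) + 0 → —a→ p1, —b→ p2
  p4 = b.(rec X. b.a.b.X + a.c.(X + 0)) → —b→ p0
Q's transition system — 5 states:
  q0 = rec X. a.c.(X + 0) + b.a.b.X → —a→ q1, —b→ q2
  q1 = c.((rec X. a.c.(X + 0) + b.a.b.X) + 0) → —c→ q3
  q2 = a.b.(rec X. a.c.(X + 0) + b.a.b.X) → —a→ q4
  q3 = (rec X. a.c.(X + 0) + b.a.b.X) + 0 → —a→ q1, —b→ q2
  q4 = b.(rec X. a.c.(X + 0) + b.a.b.X) → —b→ q0
Bisimilarity quotient blocks:
  B0 = {p0, p3, q0, q3}
  B1 = {p2, q2}
  B2 = {p4, q4}
  B3 = {p1, q1}
p0 ∈ B0, q0 ∈ B0 → same block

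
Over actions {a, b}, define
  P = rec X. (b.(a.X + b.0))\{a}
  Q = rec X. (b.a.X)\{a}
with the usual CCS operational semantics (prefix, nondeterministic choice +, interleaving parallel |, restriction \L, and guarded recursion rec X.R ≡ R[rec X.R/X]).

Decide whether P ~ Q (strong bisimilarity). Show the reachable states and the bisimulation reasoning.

P ≁ Q

P's transition system — 3 states:
  s0 = rec X. (b.(a.X + b.0))\{a} → =b=> s1
  s1 = (a.(rec X. (b.(a.X + b.0))\{a}) + b.0)\{a} → =b=> s2
  s2 = 0\{a} → deadlocked
Q's transition system — 2 states:
  t0 = rec X. (b.a.X)\{a} → =b=> t1
  t1 = (a.(rec X. (b.a.X)\{a}))\{a} → deadlocked
Partition-refinement fixed point:
  B0 = {s0}
  B1 = {s1, t0}
  B2 = {s2, t1}
s0 ∈ B0, t0 ∈ B1 → different blocks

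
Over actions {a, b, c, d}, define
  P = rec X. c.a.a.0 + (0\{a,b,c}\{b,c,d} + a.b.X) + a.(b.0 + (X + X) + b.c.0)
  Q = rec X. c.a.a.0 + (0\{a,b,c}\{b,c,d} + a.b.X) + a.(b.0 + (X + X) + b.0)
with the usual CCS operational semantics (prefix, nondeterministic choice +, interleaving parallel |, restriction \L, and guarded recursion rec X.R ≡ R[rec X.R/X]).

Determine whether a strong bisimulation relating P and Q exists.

P's transition system — 7 states:
  s0 = rec X. c.a.a.0 + (0\{a,b,c}\{b,c,d} + a.b.X) + a.(b.0 + (X + X) + b.c.0) | ··a··> s1, ··a··> s2, ··c··> s3
  s1 = b.(rec X. c.a.a.0 + (0\{a,b,c}\{b,c,d} + a.b.X) + a.(b.0 + (X + X) + b.c.0)) | ··b··> s0
  s2 = b.0 + ((rec X. c.a.a.0 + (0\{a,b,c}\{b,c,d} + a.b.X) + a.(b.0 + (X + X) + b.c.0)) + (rec X. c.a.a.0 + (0\{a,b,c}\{b,c,d} + a.b.X) + a.(b.0 + (X + X) + b.c.0))) + b.c.0 | ··a··> s1, ··a··> s2, ··b··> s4, ··b··> s5, ··c··> s3
  s3 = a.a.0 | ··a··> s6
  s4 = 0 | deadlocked
  s5 = c.0 | ··c··> s4
  s6 = a.0 | ··a··> s4
Q's transition system — 6 states:
  t0 = rec X. c.a.a.0 + (0\{a,b,c}\{b,c,d} + a.b.X) + a.(b.0 + (X + X) + b.0) | ··a··> t1, ··a··> t2, ··c··> t3
  t1 = b.(rec X. c.a.a.0 + (0\{a,b,c}\{b,c,d} + a.b.X) + a.(b.0 + (X + X) + b.0)) | ··b··> t0
  t2 = b.0 + ((rec X. c.a.a.0 + (0\{a,b,c}\{b,c,d} + a.b.X) + a.(b.0 + (X + X) + b.0)) + (rec X. c.a.a.0 + (0\{a,b,c}\{b,c,d} + a.b.X) + a.(b.0 + (X + X) + b.0))) + b.0 | ··a··> t1, ··a··> t2, ··b··> t4, ··c··> t3
  t3 = a.a.0 | ··a··> t5
  t4 = 0 | deadlocked
  t5 = a.0 | ··a··> t4
Coarsest stable partition (strong bisimilarity classes):
  B0 = {s0}
  B1 = {s3, t3}
  B2 = {s6, t5}
  B3 = {s4, t4}
  B4 = {s2}
  B5 = {s5}
  B6 = {s1}
  B7 = {t0}
  B8 = {t2}
  B9 = {t1}
s0 ∈ B0, t0 ∈ B7 → different blocks

P ≁ Q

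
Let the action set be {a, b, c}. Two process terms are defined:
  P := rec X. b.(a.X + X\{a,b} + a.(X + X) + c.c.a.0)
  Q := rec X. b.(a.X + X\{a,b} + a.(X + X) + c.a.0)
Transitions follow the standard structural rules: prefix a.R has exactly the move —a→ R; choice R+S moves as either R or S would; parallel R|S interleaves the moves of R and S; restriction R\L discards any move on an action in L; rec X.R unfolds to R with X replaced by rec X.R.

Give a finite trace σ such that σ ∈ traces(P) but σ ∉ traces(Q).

LTS(P): 6 reachable states
  m0 = rec X. b.(a.X + X\{a,b} + a.(X + X) + c.c.a.0) | —b→ m1
  m1 = a.(rec X. b.(a.X + X\{a,b} + a.(X + X) + c.c.a.0)) + (rec X. b.(a.X + X\{a,b} + a.(X + X) + c.c.a.0))\{a,b} + a.((rec X. b.(a.X + X\{a,b} + a.(X + X) + c.c.a.0)) + (rec X. b.(a.X + X\{a,b} + a.(X + X) + c.c.a.0))) + c.c.a.0 | —a→ m0, —a→ m2, —c→ m3
  m2 = (rec X. b.(a.X + X\{a,b} + a.(X + X) + c.c.a.0)) + (rec X. b.(a.X + X\{a,b} + a.(X + X) + c.c.a.0)) | —b→ m1
  m3 = c.a.0 | —c→ m4
  m4 = a.0 | —a→ m5
  m5 = 0 | deadlocked
LTS(Q): 5 reachable states
  n0 = rec X. b.(a.X + X\{a,b} + a.(X + X) + c.a.0) | —b→ n1
  n1 = a.(rec X. b.(a.X + X\{a,b} + a.(X + X) + c.a.0)) + (rec X. b.(a.X + X\{a,b} + a.(X + X) + c.a.0))\{a,b} + a.((rec X. b.(a.X + X\{a,b} + a.(X + X) + c.a.0)) + (rec X. b.(a.X + X\{a,b} + a.(X + X) + c.a.0))) + c.a.0 | —a→ n0, —a→ n2, —c→ n3
  n2 = (rec X. b.(a.X + X\{a,b} + a.(X + X) + c.a.0)) + (rec X. b.(a.X + X\{a,b} + a.(X + X) + c.a.0)) | —b→ n1
  n3 = a.0 | —a→ n4
  n4 = 0 | deadlocked
Run σ = ⟨bcc⟩ on P: start {m0}
  [1] b ⇒ {m1}
  [2] c ⇒ {m3}
  [3] c ⇒ {m4}
  P completes σ.
Run σ = ⟨bcc⟩ on Q: start {n0}
  [1] b ⇒ {n1}
  [2] c ⇒ {n3}
  [3] c ⇒ no successor for Q

bcc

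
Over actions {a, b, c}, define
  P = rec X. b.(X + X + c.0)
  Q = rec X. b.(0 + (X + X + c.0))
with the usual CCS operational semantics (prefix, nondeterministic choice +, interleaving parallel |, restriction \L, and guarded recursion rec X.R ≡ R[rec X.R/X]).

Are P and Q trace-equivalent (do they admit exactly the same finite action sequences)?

P's transition system — 3 states:
  u0 = rec X. b.(X + X + c.0) has moves =b=> u1
  u1 = (rec X. b.(X + X + c.0)) + (rec X. b.(X + X + c.0)) + c.0 has moves =b=> u1, =c=> u2
  u2 = 0 has moves (no moves)
Q's transition system — 3 states:
  v0 = rec X. b.(0 + (X + X + c.0)) has moves =b=> v1
  v1 = 0 + ((rec X. b.(0 + (X + X + c.0))) + (rec X. b.(0 + (X + X + c.0))) + c.0) has moves =b=> v1, =c=> v2
  v2 = 0 has moves (no moves)
Coarsest stable partition (strong bisimilarity classes):
  B0 = {u0, v0}
  B1 = {u1, v1}
  B2 = {u2, v2}
u0 ∈ B0, v0 ∈ B0 → same block
Bisimilar ⇒ trace-equivalent.

trace-equivalent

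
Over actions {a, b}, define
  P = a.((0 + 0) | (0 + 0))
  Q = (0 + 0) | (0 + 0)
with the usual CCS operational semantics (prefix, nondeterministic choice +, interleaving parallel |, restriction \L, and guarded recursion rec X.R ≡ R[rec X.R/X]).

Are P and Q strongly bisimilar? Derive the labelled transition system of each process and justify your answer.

P ≁ Q

LTS(P): 2 reachable states
  s0 = a.((0 + 0) | (0 + 0)) has moves ··a··> s1
  s1 = (0 + 0) | (0 + 0) has moves stopped
LTS(Q): 1 reachable states
  t0 = (0 + 0) | (0 + 0) has moves stopped
Coarsest stable partition (strong bisimilarity classes):
  B0 = {s0}
  B1 = {s1, t0}
s0 ∈ B0, t0 ∈ B1 → different blocks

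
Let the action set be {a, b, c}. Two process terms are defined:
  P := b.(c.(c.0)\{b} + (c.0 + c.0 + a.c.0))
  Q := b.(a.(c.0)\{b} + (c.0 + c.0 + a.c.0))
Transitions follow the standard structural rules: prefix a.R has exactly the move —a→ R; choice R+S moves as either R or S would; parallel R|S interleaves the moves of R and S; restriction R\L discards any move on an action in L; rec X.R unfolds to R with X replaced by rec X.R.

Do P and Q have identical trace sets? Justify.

LTS(P): 6 reachable states
  u0 = b.(c.(c.0)\{b} + (c.0 + c.0 + a.c.0)) | —b→ u1
  u1 = c.(c.0)\{b} + (c.0 + c.0 + a.c.0) | —a→ u2, —c→ u3, —c→ u4
  u2 = c.0 | —c→ u4
  u3 = (c.0)\{b} | —c→ u5
  u4 = 0 | (no moves)
  u5 = 0\{b} | (no moves)
LTS(Q): 6 reachable states
  v0 = b.(a.(c.0)\{b} + (c.0 + c.0 + a.c.0)) | —b→ v1
  v1 = a.(c.0)\{b} + (c.0 + c.0 + a.c.0) | —a→ v2, —a→ v3, —c→ v4
  v2 = (c.0)\{b} | —c→ v5
  v3 = c.0 | —c→ v4
  v4 = 0 | (no moves)
  v5 = 0\{b} | (no moves)
Trace ⟨bcc⟩ through P, begin at {u0}:
  after b @ step 1: {u1}
  after c @ step 2: {u3, u4}
  after c @ step 3: {u5}
  ✓ P
Trace ⟨bcc⟩ through Q, begin at {v0}:
  after b @ step 1: {v1}
  after c @ step 2: {v4}
  after c @ step 3: no successor for Q

trace-distinct — witness ⟨bcc⟩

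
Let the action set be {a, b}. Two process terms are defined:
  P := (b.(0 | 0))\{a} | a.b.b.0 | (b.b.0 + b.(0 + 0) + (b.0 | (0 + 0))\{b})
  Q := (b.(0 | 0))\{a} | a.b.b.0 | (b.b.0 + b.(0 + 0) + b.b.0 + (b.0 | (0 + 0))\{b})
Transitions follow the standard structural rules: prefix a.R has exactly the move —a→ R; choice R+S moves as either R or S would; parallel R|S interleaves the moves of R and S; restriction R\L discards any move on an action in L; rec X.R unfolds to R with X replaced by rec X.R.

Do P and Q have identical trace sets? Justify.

P's transition system — 32 states:
  m0 = (b.(0 | 0))\{a} | a.b.b.0 | (b.b.0 + b.(0 + 0) + (b.0 | (0 + 0))\{b}) has moves ··a··> m1, ··b··> m2, ··b··> m3, ··b··> m4
  m1 = (b.(0 | 0))\{a} | b.b.0 | (b.b.0 + b.(0 + 0) + (b.0 | (0 + 0))\{b}) has moves ··b··> m5, ··b··> m6, ··b··> m7, ··b··> m8
  m2 = (0 | 0)\{a} | a.b.b.0 | (b.b.0 + b.(0 + 0) + (b.0 | (0 + 0))\{b}) has moves ··a··> m5, ··b··> m10, ··b··> m9
  m3 = (b.(0 | 0))\{a} | a.b.b.0 | (0 + 0) has moves ··a··> m7, ··b··> m9
  m4 = (b.(0 | 0))\{a} | a.b.b.0 | b.0 has moves ··a··> m8, ··b··> m10, ··b··> m11
  m5 = (0 | 0)\{a} | b.b.0 | (b.b.0 + b.(0 + 0) + (b.0 | (0 + 0))\{b}) has moves ··b··> m12, ··b··> m13, ··b··> m14
  m6 = (b.(0 | 0))\{a} | b.0 | (b.b.0 + b.(0 + 0) + (b.0 | (0 + 0))\{b}) has moves ··b··> m12, ··b··> m15, ··b··> m16, ··b··> m17
  m7 = (b.(0 | 0))\{a} | b.b.0 | (0 + 0) has moves ··b··> m13, ··b··> m16
  m8 = (b.(0 | 0))\{a} | b.b.0 | b.0 has moves ··b··> m14, ··b··> m17, ··b··> m18
  m9 = (0 | 0)\{a} | a.b.b.0 | (0 + 0) has moves ··a··> m13
  m10 = (0 | 0)\{a} | a.b.b.0 | b.0 has moves ··a··> m14, ··b··> m19
  m11 = (b.(0 | 0))\{a} | a.b.b.0 | 0 has moves ··a··> m18, ··b··> m19
  m12 = (0 | 0)\{a} | b.0 | (b.b.0 + b.(0 + 0) + (b.0 | (0 + 0))\{b}) has moves ··b··> m20, ··b··> m21, ··b··> m22
  m13 = (0 | 0)\{a} | b.b.0 | (0 + 0) has moves ··b··> m21
  m14 = (0 | 0)\{a} | b.b.0 | b.0 has moves ··b··> m22, ··b··> m23
  m15 = (b.(0 | 0))\{a} | 0 | (b.b.0 + b.(0 + 0) + (b.0 | (0 + 0))\{b}) has moves ··b··> m20, ··b··> m24, ··b··> m25
  m16 = (b.(0 | 0))\{a} | b.0 | (0 + 0) has moves ··b··> m21, ··b··> m24
  m17 = (b.(0 | 0))\{a} | b.0 | b.0 has moves ··b··> m22, ··b··> m25, ··b··> m26
  m18 = (b.(0 | 0))\{a} | b.b.0 | 0 has moves ··b··> m23, ··b··> m26
  m19 = (0 | 0)\{a} | a.b.b.0 | 0 has moves ··a··> m23
  m20 = (0 | 0)\{a} | 0 | (b.b.0 + b.(0 + 0) + (b.0 | (0 + 0))\{b}) has moves ··b··> m27, ··b··> m28
  m21 = (0 | 0)\{a} | b.0 | (0 + 0) has moves ··b··> m27
  m22 = (0 | 0)\{a} | b.0 | b.0 has moves ··b··> m28, ··b··> m29
  m23 = (0 | 0)\{a} | b.b.0 | 0 has moves ··b··> m29
  m24 = (b.(0 | 0))\{a} | 0 | (0 + 0) has moves ··b··> m27
  m25 = (b.(0 | 0))\{a} | 0 | b.0 has moves ··b··> m28, ··b··> m30
  m26 = (b.(0 | 0))\{a} | b.0 | 0 has moves ··b··> m29, ··b··> m30
  m27 = (0 | 0)\{a} | 0 | (0 + 0) has moves ∅
  m28 = (0 | 0)\{a} | 0 | b.0 has moves ··b··> m31
  m29 = (0 | 0)\{a} | b.0 | 0 has moves ··b··> m31
  m30 = (b.(0 | 0))\{a} | 0 | 0 has moves ··b··> m31
  m31 = (0 | 0)\{a} | 0 | 0 has moves ∅
Q's transition system — 32 states:
  n0 = (b.(0 | 0))\{a} | a.b.b.0 | (b.b.0 + b.(0 + 0) + b.b.0 + (b.0 | (0 + 0))\{b}) has moves ··a··> n1, ··b··> n2, ··b··> n3, ··b··> n4
  n1 = (b.(0 | 0))\{a} | b.b.0 | (b.b.0 + b.(0 + 0) + b.b.0 + (b.0 | (0 + 0))\{b}) has moves ··b··> n5, ··b··> n6, ··b··> n7, ··b··> n8
  n2 = (0 | 0)\{a} | a.b.b.0 | (b.b.0 + b.(0 + 0) + b.b.0 + (b.0 | (0 + 0))\{b}) has moves ··a··> n5, ··b··> n10, ··b··> n9
  n3 = (b.(0 | 0))\{a} | a.b.b.0 | (0 + 0) has moves ··a··> n7, ··b··> n9
  n4 = (b.(0 | 0))\{a} | a.b.b.0 | b.0 has moves ··a··> n8, ··b··> n10, ··b··> n11
  n5 = (0 | 0)\{a} | b.b.0 | (b.b.0 + b.(0 + 0) + b.b.0 + (b.0 | (0 + 0))\{b}) has moves ··b··> n12, ··b··> n13, ··b··> n14
  n6 = (b.(0 | 0))\{a} | b.0 | (b.b.0 + b.(0 + 0) + b.b.0 + (b.0 | (0 + 0))\{b}) has moves ··b··> n12, ··b··> n15, ··b··> n16, ··b··> n17
  n7 = (b.(0 | 0))\{a} | b.b.0 | (0 + 0) has moves ··b··> n13, ··b··> n16
  n8 = (b.(0 | 0))\{a} | b.b.0 | b.0 has moves ··b··> n14, ··b··> n17, ··b··> n18
  n9 = (0 | 0)\{a} | a.b.b.0 | (0 + 0) has moves ··a··> n13
  n10 = (0 | 0)\{a} | a.b.b.0 | b.0 has moves ··a··> n14, ··b··> n19
  n11 = (b.(0 | 0))\{a} | a.b.b.0 | 0 has moves ··a··> n18, ··b··> n19
  n12 = (0 | 0)\{a} | b.0 | (b.b.0 + b.(0 + 0) + b.b.0 + (b.0 | (0 + 0))\{b}) has moves ··b··> n20, ··b··> n21, ··b··> n22
  n13 = (0 | 0)\{a} | b.b.0 | (0 + 0) has moves ··b··> n21
  n14 = (0 | 0)\{a} | b.b.0 | b.0 has moves ··b··> n22, ··b··> n23
  n15 = (b.(0 | 0))\{a} | 0 | (b.b.0 + b.(0 + 0) + b.b.0 + (b.0 | (0 + 0))\{b}) has moves ··b··> n20, ··b··> n24, ··b··> n25
  n16 = (b.(0 | 0))\{a} | b.0 | (0 + 0) has moves ··b··> n21, ··b··> n24
  n17 = (b.(0 | 0))\{a} | b.0 | b.0 has moves ··b··> n22, ··b··> n25, ··b··> n26
  n18 = (b.(0 | 0))\{a} | b.b.0 | 0 has moves ··b··> n23, ··b··> n26
  n19 = (0 | 0)\{a} | a.b.b.0 | 0 has moves ··a··> n23
  n20 = (0 | 0)\{a} | 0 | (b.b.0 + b.(0 + 0) + b.b.0 + (b.0 | (0 + 0))\{b}) has moves ··b··> n27, ··b··> n28
  n21 = (0 | 0)\{a} | b.0 | (0 + 0) has moves ··b··> n27
  n22 = (0 | 0)\{a} | b.0 | b.0 has moves ··b··> n28, ··b··> n29
  n23 = (0 | 0)\{a} | b.b.0 | 0 has moves ··b··> n29
  n24 = (b.(0 | 0))\{a} | 0 | (0 + 0) has moves ··b··> n27
  n25 = (b.(0 | 0))\{a} | 0 | b.0 has moves ··b··> n28, ··b··> n30
  n26 = (b.(0 | 0))\{a} | b.0 | 0 has moves ··b··> n29, ··b··> n30
  n27 = (0 | 0)\{a} | 0 | (0 + 0) has moves ∅
  n28 = (0 | 0)\{a} | 0 | b.0 has moves ··b··> n31
  n29 = (0 | 0)\{a} | b.0 | 0 has moves ··b··> n31
  n30 = (b.(0 | 0))\{a} | 0 | 0 has moves ··b··> n31
  n31 = (0 | 0)\{a} | 0 | 0 has moves ∅
Coarsest stable partition (strong bisimilarity classes):
  B0 = {m0, n0}
  B1 = {m10, m11, m3, n10, n11, n3}
  B2 = {m14, m17, m18, m7, n14, n17, n18, n7}
  B3 = {m13, m16, m22, m23, m25, m26, n13, n16, n22, n23, n25, n26}
  B4 = {m21, m24, m28, m29, m30, n21, n24, n28, n29, n30}
  B5 = {m27, m31, n27, n31}
  B6 = {m19, m9, n19, n9}
  B7 = {m2, n2}
  B8 = {m5, m6, n5, n6}
  B9 = {m12, m15, n12, n15}
  B10 = {m20, n20}
  B11 = {m4, n4}
  B12 = {m8, n8}
  B13 = {m1, n1}
m0 ∈ B0, n0 ∈ B0 → same block
Bisimilar ⇒ trace-equivalent.

YES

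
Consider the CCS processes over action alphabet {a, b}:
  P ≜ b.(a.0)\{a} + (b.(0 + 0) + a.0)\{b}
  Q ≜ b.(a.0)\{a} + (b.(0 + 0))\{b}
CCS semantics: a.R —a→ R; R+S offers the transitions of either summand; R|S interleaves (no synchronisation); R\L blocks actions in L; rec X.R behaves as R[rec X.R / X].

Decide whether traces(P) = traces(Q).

NO — witness ⟨a⟩

P's transition system — 3 states:
  u0 = b.(a.0)\{a} + (b.(0 + 0) + a.0)\{b} | =a=> u1, =b=> u2
  u1 = 0\{b} | (no moves)
  u2 = (a.0)\{a} | (no moves)
Q's transition system — 2 states:
  v0 = b.(a.0)\{a} + (b.(0 + 0))\{b} | =b=> v1
  v1 = (a.0)\{a} | (no moves)
Run σ = ⟨a⟩ on P: start {u0}
  step 1 (a): {u1}
  P completes σ.
Run σ = ⟨a⟩ on Q: start {v0}
  step 1 (a): ∅  — Q cannot continue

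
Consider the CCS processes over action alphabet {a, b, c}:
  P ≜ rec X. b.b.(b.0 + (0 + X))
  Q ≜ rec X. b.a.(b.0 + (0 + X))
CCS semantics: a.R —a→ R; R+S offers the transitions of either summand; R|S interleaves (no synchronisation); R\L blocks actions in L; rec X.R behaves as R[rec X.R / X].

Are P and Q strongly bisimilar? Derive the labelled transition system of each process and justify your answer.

not bisimilar

Reachable graph of P (4 states):
  s0 = rec X. b.b.(b.0 + (0 + X)) → --b--▸ s1
  s1 = b.(b.0 + (0 + (rec X. b.b.(b.0 + (0 + X))))) → --b--▸ s2
  s2 = b.0 + (0 + (rec X. b.b.(b.0 + (0 + X)))) → --b--▸ s1, --b--▸ s3
  s3 = 0 → ·
Reachable graph of Q (4 states):
  t0 = rec X. b.a.(b.0 + (0 + X)) → --b--▸ t1
  t1 = a.(b.0 + (0 + (rec X. b.a.(b.0 + (0 + X))))) → --a--▸ t2
  t2 = b.0 + (0 + (rec X. b.a.(b.0 + (0 + X)))) → --b--▸ t1, --b--▸ t3
  t3 = 0 → ·
Bisimilarity quotient blocks:
  B0 = {s0}
  B1 = {s1}
  B2 = {s2}
  B3 = {s3, t3}
  B4 = {t0}
  B5 = {t1}
  B6 = {t2}
s0 ∈ B0, t0 ∈ B4 → different blocks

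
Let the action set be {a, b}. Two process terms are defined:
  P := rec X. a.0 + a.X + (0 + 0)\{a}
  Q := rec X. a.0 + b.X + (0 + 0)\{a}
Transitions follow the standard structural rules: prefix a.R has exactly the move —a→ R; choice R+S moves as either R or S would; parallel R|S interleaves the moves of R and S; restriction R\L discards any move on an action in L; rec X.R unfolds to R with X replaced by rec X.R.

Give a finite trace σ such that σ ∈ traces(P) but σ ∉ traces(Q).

aa

P's transition system — 2 states:
  s0 = rec X. a.0 + a.X + (0 + 0)\{a} :: ··a··> s0, ··a··> s1
  s1 = 0 :: ∅
Q's transition system — 2 states:
  t0 = rec X. a.0 + b.X + (0 + 0)\{a} :: ··a··> t1, ··b··> t0
  t1 = 0 :: ∅
Executing aa from P (initial set {s0}):
  after a @ step 1: {s0, s1}
  after a @ step 2: {s0, s1}
  P completes σ.
Executing aa from Q (initial set {t0}):
  after a @ step 1: {t1}
  after a @ step 2: no successor for Q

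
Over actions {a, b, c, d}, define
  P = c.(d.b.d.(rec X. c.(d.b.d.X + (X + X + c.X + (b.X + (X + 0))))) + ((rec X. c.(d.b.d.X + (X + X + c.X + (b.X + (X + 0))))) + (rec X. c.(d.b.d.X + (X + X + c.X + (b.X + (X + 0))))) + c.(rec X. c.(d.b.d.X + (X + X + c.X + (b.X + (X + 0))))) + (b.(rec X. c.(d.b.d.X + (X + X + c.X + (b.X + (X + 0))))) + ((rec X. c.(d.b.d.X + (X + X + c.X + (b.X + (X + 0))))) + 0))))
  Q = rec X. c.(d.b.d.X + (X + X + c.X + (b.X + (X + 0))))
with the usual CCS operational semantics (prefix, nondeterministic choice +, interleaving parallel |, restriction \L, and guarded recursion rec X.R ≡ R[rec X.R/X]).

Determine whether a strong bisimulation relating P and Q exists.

P ~ Q

Reachable graph of P (5 states):
  s0 = c.(d.b.d.(rec X. c.(d.b.d.X + (X + X + c.X + (b.X + (X + 0))))) + ((rec X. c.(d.b.d.X + (X + X + c.X + (b.X + (X + 0))))) + (rec X. c.(d.b.d.X + (X + X + c.X + (b.X + (X + 0))))) + c.(rec X. c.(d.b.d.X + (X + X + c.X + (b.X + (X + 0))))) + (b.(rec X. c.(d.b.d.X + (X + X + c.X + (b.X + (X + 0))))) + ((rec X. c.(d.b.d.X + (X + X + c.X + (b.X + (X + 0))))) + 0)))) :: —c→ s1
  s1 = d.b.d.(rec X. c.(d.b.d.X + (X + X + c.X + (b.X + (X + 0))))) + ((rec X. c.(d.b.d.X + (X + X + c.X + (b.X + (X + 0))))) + (rec X. c.(d.b.d.X + (X + X + c.X + (b.X + (X + 0))))) + c.(rec X. c.(d.b.d.X + (X + X + c.X + (b.X + (X + 0))))) + (b.(rec X. c.(d.b.d.X + (X + X + c.X + (b.X + (X + 0))))) + ((rec X. c.(d.b.d.X + (X + X + c.X + (b.X + (X + 0))))) + 0))) :: —b→ s2, —c→ s1, —c→ s2, —d→ s3
  s2 = rec X. c.(d.b.d.X + (X + X + c.X + (b.X + (X + 0)))) :: —c→ s1
  s3 = b.d.(rec X. c.(d.b.d.X + (X + X + c.X + (b.X + (X + 0))))) :: —b→ s4
  s4 = d.(rec X. c.(d.b.d.X + (X + X + c.X + (b.X + (X + 0))))) :: —d→ s2
Reachable graph of Q (4 states):
  t0 = rec X. c.(d.b.d.X + (X + X + c.X + (b.X + (X + 0)))) :: —c→ t1
  t1 = d.b.d.(rec X. c.(d.b.d.X + (X + X + c.X + (b.X + (X + 0))))) + ((rec X. c.(d.b.d.X + (X + X + c.X + (b.X + (X + 0))))) + (rec X. c.(d.b.d.X + (X + X + c.X + (b.X + (X + 0))))) + c.(rec X. c.(d.b.d.X + (X + X + c.X + (b.X + (X + 0))))) + (b.(rec X. c.(d.b.d.X + (X + X + c.X + (b.X + (X + 0))))) + ((rec X. c.(d.b.d.X + (X + X + c.X + (b.X + (X + 0))))) + 0))) :: —b→ t0, —c→ t0, —c→ t1, —d→ t2
  t2 = b.d.(rec X. c.(d.b.d.X + (X + X + c.X + (b.X + (X + 0))))) :: —b→ t3
  t3 = d.(rec X. c.(d.b.d.X + (X + X + c.X + (b.X + (X + 0))))) :: —d→ t0
Partition-refinement fixed point:
  B0 = {s0, s2, t0}
  B1 = {s1, t1}
  B2 = {s3, t2}
  B3 = {s4, t3}
s0 ∈ B0, t0 ∈ B0 → same block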